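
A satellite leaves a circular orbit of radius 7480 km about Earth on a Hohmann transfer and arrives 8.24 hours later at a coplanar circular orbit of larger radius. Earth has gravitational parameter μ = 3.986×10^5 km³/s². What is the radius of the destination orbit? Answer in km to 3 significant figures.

Transfer time t = 8.24 hours = 29664 s, and t = π√(a_t³/μ).
So a_t = (μ t²/π²)^(1/3) = (3.986×10^5 × (29664)² / π²)^(1/3) = 32878 km.
Since a_t = (r₁ + r₂)/2, r₂ = 2a_t − r₁ = 2×32878 − 7480 = 58276 km.

r₂ = 58300 km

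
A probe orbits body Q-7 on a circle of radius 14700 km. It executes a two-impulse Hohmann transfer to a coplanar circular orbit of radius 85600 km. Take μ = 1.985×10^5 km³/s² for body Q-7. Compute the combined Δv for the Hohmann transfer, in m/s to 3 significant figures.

Δv = 1820 m/s

The Hohmann ellipse has a_t = (r₁ + r₂)/2 = 50150 km.
Circular speed at r₁: v₁ = √(μ/r₁) = √(1.985×10^5/14700) = 3.6747 km/s.
On the transfer ellipse at r₁, vis-viva gives v_p = √[μ(2/r₁ − 1/a_t)] = 4.8009 km/s.
First burn Δv₁ = |v_p − v₁| = 1.1262 km/s.
Circular speed at r₂: v₂ = √(μ/r₂) = 1.5228 km/s.
Transfer-orbit speed at r₂: v_a = √[μ(2/r₂ − 1/a_t)] = 0.82445 km/s.
Second burn Δv₂ = |v₂ − v_a| = 0.69835 km/s.
Total Δv = Δv₁ + Δv₂ = 1.825 km/s.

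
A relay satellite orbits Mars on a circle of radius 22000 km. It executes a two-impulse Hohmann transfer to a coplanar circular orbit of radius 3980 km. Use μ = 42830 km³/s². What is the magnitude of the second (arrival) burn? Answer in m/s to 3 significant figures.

The Hohmann ellipse has a_t = (r₁ + r₂)/2 = 12990 km.
On the circular orbit at r = 3980 km, v_c = √(μ/r) = 3.2804 km/s.
Vis-viva on the transfer ellipse at r = 3980 km gives v_t = √[μ(2/r − 1/a_t)] = 4.2691 km/s.
Δv₂ = |v_t − v_c| = |4.2691 − 3.2804| = 0.9887 km/s.

Δv₂ = 989 m/s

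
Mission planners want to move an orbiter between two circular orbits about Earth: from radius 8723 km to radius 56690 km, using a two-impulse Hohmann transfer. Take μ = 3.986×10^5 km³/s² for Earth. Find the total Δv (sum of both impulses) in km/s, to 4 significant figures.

Δv = 3.422 km/s

Transfer-ellipse semi-major axis a_t = (r₁ + r₂)/2 = (8723 + 56690)/2 = 32706.5 km.
At r₁ the circular-orbit speed is v₁ = √(μ/r₁) = 6.760 km/s.
Transfer-orbit speed at r₁ (vis-viva): v_p = √[μ(2/r₁ − 1/a_t)] = 8.900 km/s.
First burn Δv₁ = |v_p − v₁| = 2.140 km/s.
Circular speed at r₂: v₂ = √(μ/r₂) = 2.6516 km/s.
Transfer-orbit speed at r₂: v_a = √[μ(2/r₂ − 1/a_t)] = 1.3694 km/s.
Second burn Δv₂ = |v₂ − v_a| = 1.282 km/s.
Δv = Δv₁ + Δv₂ = 2.140 + 1.282 = 3.422 km/s.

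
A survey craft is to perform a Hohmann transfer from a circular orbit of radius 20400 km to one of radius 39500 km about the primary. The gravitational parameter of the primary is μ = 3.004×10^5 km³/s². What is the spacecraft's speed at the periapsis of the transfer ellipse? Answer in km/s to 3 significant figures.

v = 4.41 km/s

Transfer-ellipse semi-major axis a_t = (r₁ + r₂)/2 = (20400 + 39500)/2 = 29950 km.
The periapsis of the transfer ellipse is at r = 20400 km.
From the vis-viva equation, v = √[μ(2/r − 1/a_t)] = 4.407 km/s.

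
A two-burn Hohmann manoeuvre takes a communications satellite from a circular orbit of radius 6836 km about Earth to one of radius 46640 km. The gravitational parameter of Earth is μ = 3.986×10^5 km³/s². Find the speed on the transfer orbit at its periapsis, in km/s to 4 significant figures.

v = 10.09 km/s

Transfer-ellipse semi-major axis a_t = (r₁ + r₂)/2 = (6836 + 46640)/2 = 26738 km.
At periapsis, r = 6836 km.
Vis-viva: v = √[μ(2/r − 1/a_t)] = √[3.986×10^5 × (2/6836 − 1/26738)] = 10.09 km/s.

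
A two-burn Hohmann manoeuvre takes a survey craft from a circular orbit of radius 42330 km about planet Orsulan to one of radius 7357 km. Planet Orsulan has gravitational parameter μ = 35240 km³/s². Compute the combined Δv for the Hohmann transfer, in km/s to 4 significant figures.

Δv = 1.084 km/s

Semi-major axis of the transfer orbit: a_t = (42330 + 7357)/2 = 24843.5 km.
At r₁ the circular-orbit speed is v₁ = √(μ/r₁) = 0.9124 km/s.
On the transfer ellipse at r₁, v² = μ(2/r − 1/a) gives v_a = √[μ(2/r₁ − 1/a_t)] = 0.4965 km/s.
First burn Δv₁ = |v_a − v₁| = 0.4159 km/s.
At r₂, v₂ = √(μ/r₂) = 2.1886 km/s.
Transfer-orbit speed at r₂: v_p = √[μ(2/r₂ − 1/a_t)] = 2.8568 km/s.
Second burn Δv₂ = |v₂ − v_p| = 0.6682 km/s.
Δv = Δv₁ + Δv₂ = 0.4159 + 0.6682 = 1.084 km/s.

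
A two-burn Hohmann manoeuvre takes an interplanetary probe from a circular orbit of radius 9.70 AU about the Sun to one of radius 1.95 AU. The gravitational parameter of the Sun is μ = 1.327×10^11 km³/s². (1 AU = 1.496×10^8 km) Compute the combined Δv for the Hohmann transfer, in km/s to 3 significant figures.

Δv = 10.2 km/s

In km: r₁ = 9.70 × 1.496×10^8 = 1.45112×10^9 km; r₂ = 1.95 × 1.496×10^8 = 2.9172×10^8 km.
The Hohmann ellipse has a_t = (r₁ + r₂)/2 = 8.7142×10^8 km.
At r₁ the circular-orbit speed is v₁ = √(μ/r₁) = 9.5628 km/s.
Transfer-orbit speed at r₁ (vis-viva): v_a = √[μ(2/r₁ − 1/a_t)] = 5.5329 km/s.
First burn Δv₁ = |v_a − v₁| = 4.0299 km/s.
At r₂, v₂ = √(μ/r₂) = 21.32811 km/s.
Transfer-orbit speed at r₂: v_p = √[μ(2/r₂ − 1/a_t)] = 27.52265 km/s.
Second burn Δv₂ = |v₂ − v_p| = 6.1945 km/s.
Δv = Δv₁ + Δv₂ = 4.0299 + 6.1945 = 10.22 km/s.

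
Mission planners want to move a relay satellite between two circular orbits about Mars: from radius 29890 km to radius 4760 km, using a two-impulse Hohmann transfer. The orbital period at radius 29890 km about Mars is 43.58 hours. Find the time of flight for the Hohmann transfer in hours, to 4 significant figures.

From Kepler's third law T² = 4π²r³/μ at r = 29890 km, T = 43.58 hours = 43.58 × 3600 s = 1.56888×10^5 s: μ = 4π²r³/T² = 42831.0 km³/s².
Transfer-ellipse semi-major axis a_t = (r₁ + r₂)/2 = (29890 + 4760)/2 = 17325 km.
By Kepler's third law the transfer-orbit period is T = 2π√(a_t³/μ), so t = T/2 = 34616 s.
Converting: 34616 s ÷ 3600 s/hour = 9.616 hours.

t = 9.616 hours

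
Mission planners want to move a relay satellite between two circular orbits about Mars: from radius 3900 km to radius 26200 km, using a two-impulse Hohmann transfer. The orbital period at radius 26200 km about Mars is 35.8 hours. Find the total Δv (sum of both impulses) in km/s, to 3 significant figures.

Δv = 1.68 km/s

From Kepler's third law T² = 4π²r³/μ at r = 26200 km, T = 35.8 hours = 35.8 × 3600 s = 1.2888×10^5 s: μ = 4π²r³/T² = 42745.7 km³/s².
Semi-major axis of the transfer orbit: a_t = (3900 + 26200)/2 = 15050 km.
Circular speed at r₁: v₁ = √(μ/r₁) = √(42745.7/3900) = 3.31066 km/s.
On the transfer ellipse at r₁, vis-viva gives v_p = √[μ(2/r₁ − 1/a_t)] = 4.36814 km/s.
First burn Δv₁ = |v_p − v₁| = 1.0575 km/s.
Circular speed at r₂: v₂ = √(μ/r₂) = 1.27731 km/s.
Transfer-orbit speed at r₂: v_a = √[μ(2/r₂ − 1/a_t)] = 0.650219 km/s.
Second burn Δv₂ = |v₂ − v_a| = 0.62709 km/s.
Total Δv = Δv₁ + Δv₂ = 1.685 km/s.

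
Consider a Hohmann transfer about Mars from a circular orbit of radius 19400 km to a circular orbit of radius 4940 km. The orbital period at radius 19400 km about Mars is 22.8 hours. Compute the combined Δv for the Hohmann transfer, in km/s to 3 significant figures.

Δv = 1.31 km/s

From Kepler's third law T² = 4π²r³/μ at r = 19400 km, T = 22.8 hours = 22.8 × 3600 s = 82080 s: μ = 4π²r³/T² = 42784.9 km³/s².
Semi-major axis of the transfer orbit: a_t = (19400 + 4940)/2 = 12170 km.
Circular speed at r₁: v₁ = √(μ/r₁) = √(42784.9/19400) = 1.4851 km/s.
Transfer-orbit speed at r₁ (vis-viva equation): v_a = √[μ(2/r₁ − 1/a_t)] = 0.94616 km/s.
First burn Δv₁ = |v_a − v₁| = 0.5389 km/s.
At r₂, v₂ = √(μ/r₂) = 2.94294 km/s.
Transfer-orbit speed at r₂: v_p = √[μ(2/r₂ − 1/a_t)] = 3.71567 km/s.
Second burn Δv₂ = |v₂ − v_p| = 0.7727 km/s.
Δv = Δv₁ + Δv₂ = 0.5389 + 0.7727 = 1.312 km/s.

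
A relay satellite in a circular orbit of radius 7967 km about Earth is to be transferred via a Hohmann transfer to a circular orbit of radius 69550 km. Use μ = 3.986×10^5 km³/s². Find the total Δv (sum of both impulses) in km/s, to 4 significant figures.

Δv = 3.710 km/s

The Hohmann ellipse has a_t = (r₁ + r₂)/2 = 38758.5 km.
At r₁ the circular-orbit speed is v₁ = √(μ/r₁) = 7.07329 km/s.
On the transfer ellipse at r₁, v² = μ(2/r − 1/a) gives v_p = √[μ(2/r₁ − 1/a_t)] = 9.47516 km/s.
First burn Δv₁ = |v_p − v₁| = 2.40187 km/s.
Circular speed at r₂: v₂ = √(μ/r₂) = 2.39398 km/s.
Transfer-orbit speed at r₂: v_a = √[μ(2/r₂ − 1/a_t)] = 1.08539 km/s.
Second burn Δv₂ = |v₂ − v_a| = 1.30859 km/s.
Total Δv = Δv₁ + Δv₂ = 3.710 km/s.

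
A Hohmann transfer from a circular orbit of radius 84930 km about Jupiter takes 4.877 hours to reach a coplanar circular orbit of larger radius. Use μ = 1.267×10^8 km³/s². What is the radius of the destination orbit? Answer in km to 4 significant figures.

r₂ = 2.314×10^5 km

Transfer time t = 4.877 hours = 17557.2 s, and t = π√(a_t³/μ).
So a_t = (μ t²/π²)^(1/3) = (1.267×10^8 × (17557.2)² / π²)^(1/3) = 1.5817×10^5 km.
Since a_t = (r₁ + r₂)/2, r₂ = 2a_t − r₁ = 2×1.5817×10^5 − 84930 = 2.3141×10^5 km.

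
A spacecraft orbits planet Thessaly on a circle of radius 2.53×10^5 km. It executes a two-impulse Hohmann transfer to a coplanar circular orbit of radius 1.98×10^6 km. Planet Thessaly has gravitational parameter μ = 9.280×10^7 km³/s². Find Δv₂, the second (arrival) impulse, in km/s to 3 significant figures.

Δv₂ = 3.59 km/s

Transfer-ellipse semi-major axis a_t = (r₁ + r₂)/2 = (2.530×10^5 + 1.980×10^6)/2 = 1.1165×10^6 km.
Circular speed at r = 1.980×10^6 km: v_c = √(μ/r) = 6.846 km/s.
Vis-viva on the transfer ellipse at r = 1.980×10^6 km gives v_t = √[μ(2/r − 1/a_t)] = 3.259 km/s.
Δv₂ = |v_t − v_c| = |3.259 − 6.846| = 3.587 km/s.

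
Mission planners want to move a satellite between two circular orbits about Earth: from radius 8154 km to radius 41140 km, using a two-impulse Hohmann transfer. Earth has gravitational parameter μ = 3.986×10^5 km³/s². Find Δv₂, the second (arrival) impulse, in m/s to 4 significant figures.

Δv₂ = 1322 m/s

Transfer-ellipse semi-major axis a_t = (r₁ + r₂)/2 = (8154 + 41140)/2 = 24647 km.
Circular speed at r = 41140 km: v_c = √(μ/r) = 3.1127 km/s.
Transfer-orbit speed at the same r (vis-viva, a = a_t): v_t = √[μ(2/r − 1/a_t)] = 1.7904 km/s.
Δv₂ = |v_t − v_c| = |1.7904 − 3.1127| = 1.322 km/s.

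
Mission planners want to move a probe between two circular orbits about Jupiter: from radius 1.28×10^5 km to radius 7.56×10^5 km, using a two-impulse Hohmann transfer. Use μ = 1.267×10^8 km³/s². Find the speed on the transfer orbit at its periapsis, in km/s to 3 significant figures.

v = 41.1 km/s

The Hohmann ellipse has a_t = (r₁ + r₂)/2 = 4.420×10^5 km.
At periapsis, r = 1.280×10^5 km.
Vis-viva: v = √[μ(2/r − 1/a_t)] = √[1.267×10^8 × (2/1.280×10^5 − 1/4.420×10^5)] = 41.15 km/s.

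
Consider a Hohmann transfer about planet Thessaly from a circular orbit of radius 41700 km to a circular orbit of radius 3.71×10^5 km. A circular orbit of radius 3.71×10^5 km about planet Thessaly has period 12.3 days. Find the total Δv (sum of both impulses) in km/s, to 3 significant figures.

Δv = 3.44 km/s

From Kepler's third law T² = 4π²r³/μ at r = 3.71×10^5 km, T = 12.3 days = 12.3 × 86400 s = 1.06272×10^6 s: μ = 4π²r³/T² = 1.78502×10^6 km³/s².
The Hohmann ellipse has a_t = (r₁ + r₂)/2 = 2.0635×10^5 km.
Circular speed at r₁: v₁ = √(μ/r₁) = √(1.78502×10^6/41700) = 6.54265 km/s.
Transfer-orbit speed at r₁ (vis-viva equation): v_p = √[μ(2/r₁ − 1/a_t)] = 8.77281 km/s.
First burn Δv₁ = |v_p − v₁| = 2.2302 km/s.
Circular speed at r₂: v₂ = √(μ/r₂) = 2.19349 km/s.
Transfer-orbit speed at r₂: v_a = √[μ(2/r₂ − 1/a_t)] = 0.986054 km/s.
Second burn Δv₂ = |v₂ − v_a| = 1.2074 km/s.
Δv = Δv₁ + Δv₂ = 2.2302 + 1.2074 = 3.438 km/s.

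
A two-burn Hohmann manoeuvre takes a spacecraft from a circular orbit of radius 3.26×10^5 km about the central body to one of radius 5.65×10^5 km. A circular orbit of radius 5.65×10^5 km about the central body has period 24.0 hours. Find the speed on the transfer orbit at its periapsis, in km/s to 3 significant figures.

v = 60.9 km/s

From Kepler's third law T² = 4π²r³/μ at r = 5.65×10^5 km, T = 24.0 hours = 24.0 × 3600 s = 86400 s: μ = 4π²r³/T² = 9.53845×10^8 km³/s².
The Hohmann ellipse has a_t = (r₁ + r₂)/2 = 4.455×10^5 km.
The periapsis of the transfer ellipse is at r = 3.260×10^5 km.
From the vis-viva equation, v = √[μ(2/r − 1/a_t)] = 60.92 km/s.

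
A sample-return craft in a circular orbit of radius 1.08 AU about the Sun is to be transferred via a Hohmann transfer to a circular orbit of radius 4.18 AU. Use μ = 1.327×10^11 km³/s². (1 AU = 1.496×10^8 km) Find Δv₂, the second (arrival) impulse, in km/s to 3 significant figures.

In km: r₁ = 1.08 × 1.496×10^8 = 1.61568×10^8 km; r₂ = 4.18 × 1.496×10^8 = 6.25328×10^8 km.
Semi-major axis of the transfer orbit: a_t = (1.61568×10^8 + 6.25328×10^8)/2 = 3.93448×10^8 km.
Circular speed at r = 6.25328×10^8 km: v_c = √(μ/r) = 14.567 km/s.
Vis-viva on the transfer ellipse at r = 6.25328×10^8 km gives v_t = √[μ(2/r − 1/a_t)] = 9.3350 km/s.
Δv₂ = |v_t − v_c| = |9.3350 − 14.567| = 5.232 km/s.

Δv₂ = 5.23 km/s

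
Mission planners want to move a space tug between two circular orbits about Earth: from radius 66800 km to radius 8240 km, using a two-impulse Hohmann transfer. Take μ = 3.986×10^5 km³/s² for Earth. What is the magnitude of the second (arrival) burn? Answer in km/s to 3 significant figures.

The Hohmann ellipse has a_t = (r₁ + r₂)/2 = 37520 km.
Circular speed at r = 8240 km: v_c = √(μ/r) = 6.955 km/s.
Vis-viva on the transfer ellipse at r = 8240 km gives v_t = √[μ(2/r − 1/a_t)] = 9.280 km/s.
Δv₂ = |v_t − v_c| = |9.280 − 6.955| = 2.325 km/s.

Δv₂ = 2.33 km/s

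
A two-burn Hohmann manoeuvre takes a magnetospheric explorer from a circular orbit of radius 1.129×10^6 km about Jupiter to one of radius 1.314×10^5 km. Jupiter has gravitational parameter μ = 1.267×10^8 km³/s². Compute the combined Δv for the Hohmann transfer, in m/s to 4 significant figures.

The Hohmann ellipse has a_t = (r₁ + r₂)/2 = 6.302×10^5 km.
At r₁ the circular-orbit speed is v₁ = √(μ/r₁) = 10.5935 km/s.
Transfer-orbit speed at r₁ (vis-viva equation): v_a = √[μ(2/r₁ − 1/a_t)] = 4.83726 km/s.
First burn Δv₁ = |v_a − v₁| = 5.756 km/s.
At r₂, v₂ = √(μ/r₂) = 31.05 km/s.
Transfer-orbit speed at r₂: v_p = √[μ(2/r₂ − 1/a_t)] = 41.56 km/s.
Second burn Δv₂ = |v₂ − v_p| = 10.51 km/s.
Δv = Δv₁ + Δv₂ = 5.756 + 10.51 = 16.27 km/s.

Δv = 16270 m/s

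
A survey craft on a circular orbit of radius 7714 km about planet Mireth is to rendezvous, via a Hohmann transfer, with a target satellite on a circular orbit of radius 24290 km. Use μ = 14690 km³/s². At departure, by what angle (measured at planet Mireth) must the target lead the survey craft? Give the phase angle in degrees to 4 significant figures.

φ = 83.75°

The Hohmann ellipse has a_t = (r₁ + r₂)/2 = 16002 km.
The half-period of the transfer ellipse is t = π√(a_t³/μ) = 52469 s.
The target's mean motion on its circular orbit is ω₂ = √(μ/r₂³) = 3.2016×10^-5 rad/s.
Angle swept by the target during transfer: ω₂·t = 1.6798 rad = 96.25°.
Arrival is 180° from departure on the ellipse, so φ = 180° − 96.25° = 83.75°.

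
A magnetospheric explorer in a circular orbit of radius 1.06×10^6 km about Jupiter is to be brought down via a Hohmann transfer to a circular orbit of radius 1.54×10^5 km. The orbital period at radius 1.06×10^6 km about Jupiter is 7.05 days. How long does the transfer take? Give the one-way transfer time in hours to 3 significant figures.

From Kepler's third law T² = 4π²r³/μ at r = 1.06×10^6 km, T = 7.05 days = 7.05 × 86400 s = 6.0912×10^5 s: μ = 4π²r³/T² = 1.26728×10^8 km³/s².
Transfer-ellipse semi-major axis a_t = (r₁ + r₂)/2 = (1.060×10^6 + 1.540×10^5)/2 = 6.070×10^5 km.
Half the transfer-orbit period gives t = π√(a_t³/μ) = 1.320×10^5 s.
Converting: 1.320×10^5 s ÷ 3600 s/hour = 36.7 hours.

t = 36.7 hours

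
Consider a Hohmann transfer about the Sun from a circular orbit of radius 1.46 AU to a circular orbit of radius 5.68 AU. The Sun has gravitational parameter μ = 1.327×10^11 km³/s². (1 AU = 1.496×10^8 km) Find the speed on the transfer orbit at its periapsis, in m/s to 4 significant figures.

In km: r₁ = 1.46 × 1.496×10^8 = 2.18416×10^8 km; r₂ = 5.68 × 1.496×10^8 = 8.49728×10^8 km.
The Hohmann ellipse has a_t = (r₁ + r₂)/2 = 5.34072×10^8 km.
At periapsis, r = 2.18416×10^8 km.
Vis-viva: v = √[μ(2/r − 1/a_t)] = √[1.327×10^11 × (2/2.18416×10^8 − 1/5.34072×10^8)] = 31.09 km/s.

v = 31090 m/s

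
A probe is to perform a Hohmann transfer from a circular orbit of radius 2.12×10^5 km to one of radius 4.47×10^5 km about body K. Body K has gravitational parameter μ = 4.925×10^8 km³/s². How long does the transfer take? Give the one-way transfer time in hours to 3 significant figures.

t = 7.44 hours

Transfer-ellipse semi-major axis a_t = (r₁ + r₂)/2 = (2.120×10^5 + 4.470×10^5)/2 = 3.295×10^5 km.
Half the transfer-orbit period gives t = π√(a_t³/μ) = 26780 s.
Converting: 26780 s ÷ 3600 s/hour = 7.44 hours.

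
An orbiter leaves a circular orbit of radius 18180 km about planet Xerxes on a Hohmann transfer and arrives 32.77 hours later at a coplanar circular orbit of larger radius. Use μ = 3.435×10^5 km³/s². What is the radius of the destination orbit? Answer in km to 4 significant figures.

r₂ = 1.389×10^5 km

Transfer time t = 32.77 hours = 1.17972×10^5 s, and t = π√(a_t³/μ).
So a_t = (μ t²/π²)^(1/3) = (3.435×10^5 × (1.17972×10^5)² / π²)^(1/3) = 78535 km.
Since a_t = (r₁ + r₂)/2, r₂ = 2a_t − r₁ = 2×78535 − 18180 = 1.3889×10^5 km.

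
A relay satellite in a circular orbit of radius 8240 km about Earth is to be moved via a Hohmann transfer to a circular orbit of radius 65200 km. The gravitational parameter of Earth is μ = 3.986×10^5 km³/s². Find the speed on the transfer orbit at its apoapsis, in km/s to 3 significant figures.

Semi-major axis of the transfer orbit: a_t = (8240 + 65200)/2 = 36720 km.
The apoapsis of the transfer ellipse is at r = 65200 km.
From the vis-viva equation, v = √[μ(2/r − 1/a_t)] = 1.171 km/s.

v = 1.17 km/s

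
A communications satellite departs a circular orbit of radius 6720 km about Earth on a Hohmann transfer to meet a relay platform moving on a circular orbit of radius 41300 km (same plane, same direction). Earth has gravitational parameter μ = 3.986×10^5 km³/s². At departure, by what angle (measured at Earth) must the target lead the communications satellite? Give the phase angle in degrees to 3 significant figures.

The Hohmann ellipse has a_t = (r₁ + r₂)/2 = 24010 km.
Transfer time t = π√(a_t³/μ) = 18513 s.
The target's mean motion on its circular orbit is ω₂ = √(μ/r₂³) = 7.5222×10^-5 rad/s.
Angle swept by the target during transfer: ω₂·t = 1.3926 rad = 79.79°.
Arrival is 180° from departure on the ellipse, so φ = 180° − 79.79° = 100°.

φ = 100°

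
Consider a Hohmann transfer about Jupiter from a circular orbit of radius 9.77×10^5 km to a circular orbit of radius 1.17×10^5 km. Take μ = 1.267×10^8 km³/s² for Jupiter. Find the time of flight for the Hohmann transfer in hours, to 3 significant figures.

t = 31.4 hours

The Hohmann ellipse has a_t = (r₁ + r₂)/2 = 5.470×10^5 km.
By Kepler's third law the transfer-orbit period is T = 2π√(a_t³/μ), so t = T/2 = 1.129×10^5 s.
Converting: 1.129×10^5 s ÷ 3600 s/hour = 31.4 hours.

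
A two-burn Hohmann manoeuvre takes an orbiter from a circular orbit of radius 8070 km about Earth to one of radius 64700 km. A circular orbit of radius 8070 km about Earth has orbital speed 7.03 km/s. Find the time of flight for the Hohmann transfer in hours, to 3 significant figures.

From the circular-orbit relation v² = μ/r at r = 8070 km: μ = v²r = (7.03)² × 8070 = 3.98827×10^5 km³/s².
The Hohmann ellipse has a_t = (r₁ + r₂)/2 = 36385 km.
By Kepler's third law the transfer-orbit period is T = 2π√(a_t³/μ), so t = T/2 = 34530 s.
Converting: 34530 s ÷ 3600 s/hour = 9.59 hours.

t = 9.59 hours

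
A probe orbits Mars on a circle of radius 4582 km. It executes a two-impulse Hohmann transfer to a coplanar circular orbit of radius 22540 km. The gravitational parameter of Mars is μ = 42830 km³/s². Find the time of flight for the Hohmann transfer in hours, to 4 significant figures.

Semi-major axis of the transfer orbit: a_t = (4582 + 22540)/2 = 13561 km.
Transfer time t = π√(a_t³/μ) = π√((13561)³ / 42830) = 23973 s.
Converting: 23973 s ÷ 3600 s/hour = 6.659 hours.

t = 6.659 hours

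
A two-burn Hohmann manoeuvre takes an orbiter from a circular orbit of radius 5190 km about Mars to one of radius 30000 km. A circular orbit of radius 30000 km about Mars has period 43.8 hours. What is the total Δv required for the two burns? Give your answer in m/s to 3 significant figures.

From Kepler's third law T² = 4π²r³/μ at r = 30000 km, T = 43.8 hours = 43.8 × 3600 s = 1.5768×10^5 s: μ = 4π²r³/T² = 42871.7 km³/s².
Transfer-ellipse semi-major axis a_t = (r₁ + r₂)/2 = (5190 + 30000)/2 = 17595 km.
At r₁ the circular-orbit speed is v₁ = √(μ/r₁) = 2.8741 km/s.
Transfer-orbit speed at r₁ (vis-viva): v_p = √[μ(2/r₁ − 1/a_t)] = 3.7529 km/s.
First burn Δv₁ = |v_p − v₁| = 0.8788 km/s.
Circular speed at r₂: v₂ = √(μ/r₂) = 1.19543 km/s.
Transfer-orbit speed at r₂: v_a = √[μ(2/r₂ − 1/a_t)] = 0.649252 km/s.
Second burn Δv₂ = |v₂ − v_a| = 0.5462 km/s.
Δv = Δv₁ + Δv₂ = 0.8788 + 0.5462 = 1.425 km/s.

Δv = 1420 m/s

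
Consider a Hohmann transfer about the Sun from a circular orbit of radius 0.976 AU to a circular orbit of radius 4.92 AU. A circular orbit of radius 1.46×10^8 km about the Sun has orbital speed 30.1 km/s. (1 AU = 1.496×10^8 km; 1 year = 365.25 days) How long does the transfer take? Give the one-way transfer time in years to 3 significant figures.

From the circular-orbit relation v² = μ/r at r = 1.46×10^8 km: μ = v²r = (30.1)² × 1.46×10^8 = 1.32277×10^11 km³/s².
In km: r₁ = 0.976 × 1.496×10^8 = 1.460096×10^8 km; r₂ = 4.92 × 1.496×10^8 = 7.36032×10^8 km.
Semi-major axis of the transfer orbit: a_t = (1.460096×10^8 + 7.36032×10^8)/2 = 4.410208×10^8 km.
Half the transfer-orbit period gives t = π√(a_t³/μ) = 8.000×10^7 s.
Converting: 8.000×10^7 s ÷ 3.15576×10^7 s/year (365.25 × 86400) = 2.54 years.

t = 2.54 years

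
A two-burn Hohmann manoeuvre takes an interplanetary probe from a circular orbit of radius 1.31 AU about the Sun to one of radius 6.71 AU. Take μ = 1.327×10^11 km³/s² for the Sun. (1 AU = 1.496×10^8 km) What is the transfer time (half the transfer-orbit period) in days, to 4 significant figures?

t = 1467 days

In km: r₁ = 1.31 × 1.496×10^8 = 1.95976×10^8 km; r₂ = 6.71 × 1.496×10^8 = 1.003816×10^9 km.
Semi-major axis of the transfer orbit: a_t = (1.95976×10^8 + 1.003816×10^9)/2 = 5.99896×10^8 km.
By Kepler's third law the transfer-orbit period is T = 2π√(a_t³/μ), so t = T/2 = 1.2672×10^8 s.
Converting: 1.2672×10^8 s ÷ 86400 s/day = 1467 days.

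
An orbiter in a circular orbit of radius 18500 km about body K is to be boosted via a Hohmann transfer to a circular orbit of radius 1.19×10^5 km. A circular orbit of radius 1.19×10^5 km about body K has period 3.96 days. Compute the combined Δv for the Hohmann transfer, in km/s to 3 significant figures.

Δv = 2.80 km/s

From Kepler's third law T² = 4π²r³/μ at r = 1.19×10^5 km, T = 3.96 days = 3.96 × 86400 s = 3.42144×10^5 s: μ = 4π²r³/T² = 5.68307×10^5 km³/s².
Transfer-ellipse semi-major axis a_t = (r₁ + r₂)/2 = (18500 + 1.190×10^5)/2 = 68750 km.
Circular speed at r₁: v₁ = √(μ/r₁) = √(5.68307×10^5/18500) = 5.5425 km/s.
On the transfer ellipse at r₁, vis-viva equation gives v_p = √[μ(2/r₁ − 1/a_t)] = 7.2919 km/s.
First burn Δv₁ = |v_p − v₁| = 1.749 km/s.
At r₂, v₂ = √(μ/r₂) = 2.1853 km/s.
Transfer-orbit speed at r₂: v_a = √[μ(2/r₂ − 1/a_t)] = 1.1336 km/s.
Second burn Δv₂ = |v₂ − v_a| = 1.052 km/s.
Total Δv = Δv₁ + Δv₂ = 2.801 km/s.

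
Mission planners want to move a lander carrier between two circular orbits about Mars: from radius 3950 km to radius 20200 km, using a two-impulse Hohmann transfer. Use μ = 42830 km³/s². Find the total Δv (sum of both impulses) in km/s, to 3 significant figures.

Δv = 1.59 km/s

The Hohmann ellipse has a_t = (r₁ + r₂)/2 = 12075 km.
Circular speed at r₁: v₁ = √(μ/r₁) = √(42830/3950) = 3.2929 km/s.
Transfer-orbit speed at r₁ (v² = μ(2/r − 1/a)): v_p = √[μ(2/r₁ − 1/a_t)] = 4.2590 km/s.
First burn Δv₁ = |v_p − v₁| = 0.9661 km/s.
At r₂, v₂ = √(μ/r₂) = 1.4561 km/s.
Transfer-orbit speed at r₂: v_a = √[μ(2/r₂ − 1/a_t)] = 0.83282 km/s.
Second burn Δv₂ = |v₂ − v_a| = 0.6233 km/s.
Total Δv = Δv₁ + Δv₂ = 1.589 km/s.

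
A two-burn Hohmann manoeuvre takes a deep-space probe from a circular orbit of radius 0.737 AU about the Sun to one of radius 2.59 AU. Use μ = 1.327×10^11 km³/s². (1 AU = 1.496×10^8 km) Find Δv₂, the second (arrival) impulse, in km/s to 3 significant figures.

Δv₂ = 6.19 km/s

In km: r₁ = 0.737 × 1.496×10^8 = 1.102552×10^8 km; r₂ = 2.59 × 1.496×10^8 = 3.87464×10^8 km.
The Hohmann ellipse has a_t = (r₁ + r₂)/2 = 2.488596×10^8 km.
Circular speed at r = 3.87464×10^8 km: v_c = √(μ/r) = 18.506 km/s.
Vis-viva on the transfer ellipse at r = 3.87464×10^8 km gives v_t = √[μ(2/r − 1/a_t)] = 12.318 km/s.
Δv₂ = |v_t − v_c| = |12.318 − 18.506| = 6.188 km/s.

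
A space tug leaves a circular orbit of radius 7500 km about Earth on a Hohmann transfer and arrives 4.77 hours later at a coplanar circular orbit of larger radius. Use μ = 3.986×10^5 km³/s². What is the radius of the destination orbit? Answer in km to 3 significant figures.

Transfer time t = 4.77 hours = 17172 s, and t = π√(a_t³/μ).
So a_t = (μ t²/π²)^(1/3) = (3.986×10^5 × (17172)² / π²)^(1/3) = 22836 km.
Since a_t = (r₁ + r₂)/2, r₂ = 2a_t − r₁ = 2×22836 − 7500 = 38172 km.

r₂ = 38200 km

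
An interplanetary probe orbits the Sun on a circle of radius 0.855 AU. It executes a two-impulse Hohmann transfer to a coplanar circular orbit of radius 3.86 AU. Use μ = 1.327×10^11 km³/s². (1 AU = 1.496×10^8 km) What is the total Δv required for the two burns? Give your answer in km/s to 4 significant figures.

Δv = 15.04 km/s

In km: r₁ = 0.855 × 1.496×10^8 = 1.27908×10^8 km; r₂ = 3.86 × 1.496×10^8 = 5.77456×10^8 km.
Semi-major axis of the transfer orbit: a_t = (1.27908×10^8 + 5.77456×10^8)/2 = 3.52682×10^8 km.
Circular speed at r₁: v₁ = √(μ/r₁) = √(1.327×10^11/1.27908×10^8) = 32.2097 km/s.
On the transfer ellipse at r₁, vis-viva equation gives v_p = √[μ(2/r₁ − 1/a_t)] = 41.2149 km/s.
First burn Δv₁ = |v_p − v₁| = 9.0052 km/s.
At r₂, v₂ = √(μ/r₂) = 15.1592 km/s.
Transfer-orbit speed at r₂: v_a = √[μ(2/r₂ − 1/a_t)] = 9.12921 km/s.
Second burn Δv₂ = |v₂ − v_a| = 6.0300 km/s.
Total Δv = Δv₁ + Δv₂ = 15.04 km/s.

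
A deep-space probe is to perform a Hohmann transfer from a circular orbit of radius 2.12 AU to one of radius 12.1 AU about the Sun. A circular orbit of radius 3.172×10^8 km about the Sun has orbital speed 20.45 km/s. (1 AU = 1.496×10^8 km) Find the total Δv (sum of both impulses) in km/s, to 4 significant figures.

Δv = 10.11 km/s

From the circular-orbit relation v² = μ/r at r = 3.172×10^8 km: μ = v²r = (20.45)² × 3.172×10^8 = 1.32654×10^11 km³/s².
In km: r₁ = 2.12 × 1.496×10^8 = 3.17152×10^8 km; r₂ = 12.1 × 1.496×10^8 = 1.81016×10^9 km.
Semi-major axis of the transfer orbit: a_t = (3.17152×10^8 + 1.81016×10^9)/2 = 1.063656×10^9 km.
At r₁ the circular-orbit speed is v₁ = √(μ/r₁) = 20.452 km/s.
Transfer-orbit speed at r₁ (vis-viva equation): v_p = √[μ(2/r₁ − 1/a_t)] = 26.680 km/s.
First burn Δv₁ = |v_p − v₁| = 6.228 km/s.
Circular speed at r₂: v₂ = √(μ/r₂) = 8.5605 km/s.
Transfer-orbit speed at r₂: v_a = √[μ(2/r₂ − 1/a_t)] = 4.6745 km/s.
Second burn Δv₂ = |v₂ − v_a| = 3.886 km/s.
Total Δv = Δv₁ + Δv₂ = 10.11 km/s.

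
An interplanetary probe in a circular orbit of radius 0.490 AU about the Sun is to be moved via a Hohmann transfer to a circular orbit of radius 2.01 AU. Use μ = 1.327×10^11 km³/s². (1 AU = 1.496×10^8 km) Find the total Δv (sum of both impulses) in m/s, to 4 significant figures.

Δv = 19260 m/s

In km: r₁ = 0.490 × 1.496×10^8 = 7.3304×10^7 km; r₂ = 2.01 × 1.496×10^8 = 3.00696×10^8 km.
The Hohmann ellipse has a_t = (r₁ + r₂)/2 = 1.870×10^8 km.
Circular speed at r₁: v₁ = √(μ/r₁) = √(1.327×10^11/7.3304×10^7) = 42.547 km/s.
On the transfer ellipse at r₁, vis-viva equation gives v_p = √[μ(2/r₁ − 1/a_t)] = 53.953 km/s.
First burn Δv₁ = |v_p − v₁| = 11.406 km/s.
Circular speed at r₂: v₂ = √(μ/r₂) = 21.0074 km/s.
Transfer-orbit speed at r₂: v_a = √[μ(2/r₂ − 1/a_t)] = 13.1527 km/s.
Second burn Δv₂ = |v₂ − v_a| = 7.8547 km/s.
Δv = Δv₁ + Δv₂ = 11.406 + 7.8547 = 19.26 km/s.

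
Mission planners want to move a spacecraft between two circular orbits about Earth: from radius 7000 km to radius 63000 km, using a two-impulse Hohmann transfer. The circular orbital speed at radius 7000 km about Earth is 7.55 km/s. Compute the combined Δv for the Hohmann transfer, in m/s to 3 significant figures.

Δv = 3970 m/s

From the circular-orbit relation v² = μ/r at r = 7000 km: μ = v²r = (7.55)² × 7000 = 3.99018×10^5 km³/s².
Semi-major axis of the transfer orbit: a_t = (7000 + 63000)/2 = 35000 km.
At r₁ the circular-orbit speed is v₁ = √(μ/r₁) = 7.55000 km/s.
On the transfer ellipse at r₁, v² = μ(2/r − 1/a) gives v_p = √[μ(2/r₁ − 1/a_t)] = 10.1294 km/s.
First burn Δv₁ = |v_p − v₁| = 2.5794 km/s.
Circular speed at r₂: v₂ = √(μ/r₂) = 2.5167 km/s.
Transfer-orbit speed at r₂: v_a = √[μ(2/r₂ − 1/a_t)] = 1.1255 km/s.
Second burn Δv₂ = |v₂ − v_a| = 1.3912 km/s.
Δv = Δv₁ + Δv₂ = 2.5794 + 1.3912 = 3.971 km/s.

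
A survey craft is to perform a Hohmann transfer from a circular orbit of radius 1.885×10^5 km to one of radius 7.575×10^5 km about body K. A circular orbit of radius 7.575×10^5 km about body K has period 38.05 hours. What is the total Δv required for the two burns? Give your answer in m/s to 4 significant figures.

Δv = 31300 m/s

From Kepler's third law T² = 4π²r³/μ at r = 7.575×10^5 km, T = 38.05 hours = 38.05 × 3600 s = 1.3698×10^5 s: μ = 4π²r³/T² = 9.14520×10^8 km³/s².
Semi-major axis of the transfer orbit: a_t = (1.885×10^5 + 7.575×10^5)/2 = 4.730×10^5 km.
Circular speed at r₁: v₁ = √(μ/r₁) = √(9.14520×10^8/1.885×10^5) = 69.653 km/s.
Transfer-orbit speed at r₁ (vis-viva): v_p = √[μ(2/r₁ − 1/a_t)] = 88.146 km/s.
First burn Δv₁ = |v_p − v₁| = 18.49 km/s.
Circular speed at r₂: v₂ = √(μ/r₂) = 34.746 km/s.
Transfer-orbit speed at r₂: v_a = √[μ(2/r₂ − 1/a_t)] = 21.935 km/s.
Second burn Δv₂ = |v₂ − v_a| = 12.81 km/s.
Total Δv = Δv₁ + Δv₂ = 31.30 km/s.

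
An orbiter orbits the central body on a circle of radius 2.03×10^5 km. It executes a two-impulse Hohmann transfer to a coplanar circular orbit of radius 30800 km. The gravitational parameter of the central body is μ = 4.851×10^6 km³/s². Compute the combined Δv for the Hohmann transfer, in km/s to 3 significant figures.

Semi-major axis of the transfer orbit: a_t = (2.030×10^5 + 30800)/2 = 1.169×10^5 km.
At r₁ the circular-orbit speed is v₁ = √(μ/r₁) = 4.888 km/s.
Transfer-orbit speed at r₁ (vis-viva equation): v_a = √[μ(2/r₁ − 1/a_t)] = 2.509 km/s.
First burn Δv₁ = |v_a − v₁| = 2.379 km/s.
Circular speed at r₂: v₂ = √(μ/r₂) = 12.550 km/s.
Transfer-orbit speed at r₂: v_p = √[μ(2/r₂ − 1/a_t)] = 16.538 km/s.
Second burn Δv₂ = |v₂ − v_p| = 3.988 km/s.
Δv = Δv₁ + Δv₂ = 2.379 + 3.988 = 6.367 km/s.

Δv = 6.37 km/s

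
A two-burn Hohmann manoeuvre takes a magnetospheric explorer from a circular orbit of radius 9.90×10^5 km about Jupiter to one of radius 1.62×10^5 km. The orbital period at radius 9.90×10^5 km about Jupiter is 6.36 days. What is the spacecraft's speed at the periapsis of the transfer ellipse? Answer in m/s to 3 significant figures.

v = 36700 m/s

From Kepler's third law T² = 4π²r³/μ at r = 9.90×10^5 km, T = 6.36 days = 6.36 × 86400 s = 5.49504×10^5 s: μ = 4π²r³/T² = 1.26860×10^8 km³/s².
Transfer-ellipse semi-major axis a_t = (r₁ + r₂)/2 = (9.900×10^5 + 1.620×10^5)/2 = 5.760×10^5 km.
The periapsis of the transfer ellipse is at r = 1.620×10^5 km.
Applying v² = μ(2/r − 1/a_t): v = 36.69 km/s.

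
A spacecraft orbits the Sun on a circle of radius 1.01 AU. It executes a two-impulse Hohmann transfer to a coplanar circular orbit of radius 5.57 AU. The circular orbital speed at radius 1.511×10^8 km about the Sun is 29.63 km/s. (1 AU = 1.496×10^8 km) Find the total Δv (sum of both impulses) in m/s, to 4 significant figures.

From the circular-orbit relation v² = μ/r at r = 1.511×10^8 km: μ = v²r = (29.63)² × 1.511×10^8 = 1.32656×10^11 km³/s².
In km: r₁ = 1.01 × 1.496×10^8 = 1.51096×10^8 km; r₂ = 5.57 × 1.496×10^8 = 8.33272×10^8 km.
Semi-major axis of the transfer orbit: a_t = (1.51096×10^8 + 8.33272×10^8)/2 = 4.92184×10^8 km.
Circular speed at r₁: v₁ = √(μ/r₁) = √(1.32656×10^11/1.51096×10^8) = 29.6304 km/s.
On the transfer ellipse at r₁, v² = μ(2/r − 1/a) gives v_p = √[μ(2/r₁ − 1/a_t)] = 38.5538 km/s.
First burn Δv₁ = |v_p − v₁| = 8.923 km/s.
At r₂, v₂ = √(μ/r₂) = 12.61742 km/s.
Transfer-orbit speed at r₂: v_a = √[μ(2/r₂ − 1/a_t)] = 6.990902 km/s.
Second burn Δv₂ = |v₂ − v_a| = 5.627 km/s.
Total Δv = Δv₁ + Δv₂ = 14.55 km/s.

Δv = 14550 m/s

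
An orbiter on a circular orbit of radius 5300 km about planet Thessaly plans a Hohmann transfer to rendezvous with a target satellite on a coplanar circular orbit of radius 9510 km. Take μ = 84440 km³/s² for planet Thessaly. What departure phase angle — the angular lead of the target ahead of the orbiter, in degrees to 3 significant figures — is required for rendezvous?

Transfer-ellipse semi-major axis a_t = (r₁ + r₂)/2 = (5300 + 9510)/2 = 7405 km.
Transfer time t = π√(a_t³/μ) = 6889.1 s.
Target angular speed ω₂ = √(μ/r₂³) = 3.1333×10^-4 rad/s.
Angle swept by the target during transfer: ω₂·t = 2.159 rad = 123.7°.
The orbiter traverses 180° on the transfer ellipse, so the target must lead by 180° − 123.7° = 56.3°.

φ = 56.3°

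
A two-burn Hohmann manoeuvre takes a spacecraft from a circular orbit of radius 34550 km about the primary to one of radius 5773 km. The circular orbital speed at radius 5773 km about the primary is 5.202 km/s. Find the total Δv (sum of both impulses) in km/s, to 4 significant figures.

Δv = 2.596 km/s

From the circular-orbit relation v² = μ/r at r = 5773 km: μ = v²r = (5.202)² × 5773 = 1.56222×10^5 km³/s².
Transfer-ellipse semi-major axis a_t = (r₁ + r₂)/2 = (34550 + 5773)/2 = 20161.5 km.
Circular speed at r₁: v₁ = √(μ/r₁) = √(1.56222×10^5/34550) = 2.12641 km/s.
Transfer-orbit speed at r₁ (vis-viva): v_a = √[μ(2/r₁ − 1/a_t)] = 1.13785 km/s.
First burn Δv₁ = |v_a − v₁| = 0.98856 km/s.
At r₂, v₂ = √(μ/r₂) = 5.2020 km/s.
Transfer-orbit speed at r₂: v_p = √[μ(2/r₂ − 1/a_t)] = 6.8098 km/s.
Second burn Δv₂ = |v₂ − v_p| = 1.6078 km/s.
Δv = Δv₁ + Δv₂ = 0.98856 + 1.6078 = 2.596 km/s.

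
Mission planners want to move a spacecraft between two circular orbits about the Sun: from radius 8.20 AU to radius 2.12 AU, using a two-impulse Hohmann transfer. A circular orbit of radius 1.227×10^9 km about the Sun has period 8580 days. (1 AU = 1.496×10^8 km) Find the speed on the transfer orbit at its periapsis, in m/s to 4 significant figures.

From Kepler's third law T² = 4π²r³/μ at r = 1.227×10^9 km, T = 8580 days = 8580 × 86400 s = 7.41312×10^8 s: μ = 4π²r³/T² = 1.32706×10^11 km³/s².
In km: r₁ = 8.20 × 1.496×10^8 = 1.22672×10^9 km; r₂ = 2.12 × 1.496×10^8 = 3.17152×10^8 km.
Semi-major axis of the transfer orbit: a_t = (1.22672×10^9 + 3.17152×10^8)/2 = 7.71936×10^8 km.
At periapsis, r = 3.17152×10^8 km.
Applying v² = μ(2/r − 1/a_t): v = 25.79 km/s.

v = 25790 m/s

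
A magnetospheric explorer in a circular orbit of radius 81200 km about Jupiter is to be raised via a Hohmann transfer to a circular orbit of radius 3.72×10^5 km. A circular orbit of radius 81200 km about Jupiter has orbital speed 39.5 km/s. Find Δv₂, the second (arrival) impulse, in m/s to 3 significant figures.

Δv₂ = 7410 m/s

From the circular-orbit relation v² = μ/r at r = 81200 km: μ = v²r = (39.5)² × 81200 = 1.26692×10^8 km³/s².
Transfer-ellipse semi-major axis a_t = (r₁ + r₂)/2 = (81200 + 3.720×10^5)/2 = 2.266×10^5 km.
Circular speed at r = 3.720×10^5 km: v_c = √(μ/r) = 18.4546 km/s.
Transfer-orbit speed at the same r (vis-viva, a = a_t): v_t = √[μ(2/r − 1/a_t)] = 11.0472 km/s.
Δv₂ = |v_t − v_c| = |11.0472 − 18.4546| = 7.407 km/s.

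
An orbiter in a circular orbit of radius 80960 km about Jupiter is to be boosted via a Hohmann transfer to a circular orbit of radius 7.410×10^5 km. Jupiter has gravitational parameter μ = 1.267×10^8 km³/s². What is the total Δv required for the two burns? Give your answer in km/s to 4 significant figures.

Transfer-ellipse semi-major axis a_t = (r₁ + r₂)/2 = (80960 + 7.410×10^5)/2 = 4.1098×10^5 km.
At r₁ the circular-orbit speed is v₁ = √(μ/r₁) = 39.56 km/s.
Transfer-orbit speed at r₁ (v² = μ(2/r − 1/a)): v_p = √[μ(2/r₁ − 1/a_t)] = 53.12 km/s.
First burn Δv₁ = |v_p − v₁| = 13.56 km/s.
At r₂, v₂ = √(μ/r₂) = 13.076 km/s.
Transfer-orbit speed at r₂: v_a = √[μ(2/r₂ − 1/a_t)] = 5.8037 km/s.
Second burn Δv₂ = |v₂ − v_a| = 7.272 km/s.
Δv = Δv₁ + Δv₂ = 13.56 + 7.272 = 20.83 km/s.

Δv = 20.83 km/s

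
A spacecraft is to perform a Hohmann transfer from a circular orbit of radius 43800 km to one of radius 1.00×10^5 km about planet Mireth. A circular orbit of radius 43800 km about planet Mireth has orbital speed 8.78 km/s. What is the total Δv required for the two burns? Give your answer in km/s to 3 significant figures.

From the circular-orbit relation v² = μ/r at r = 43800 km: μ = v²r = (8.78)² × 43800 = 3.37647×10^6 km³/s².
Semi-major axis of the transfer orbit: a_t = (43800 + 1.000×10^5)/2 = 71900 km.
At r₁ the circular-orbit speed is v₁ = √(μ/r₁) = 8.7800 km/s.
On the transfer ellipse at r₁, vis-viva gives v_p = √[μ(2/r₁ − 1/a_t)] = 10.355 km/s.
First burn Δv₁ = |v_p − v₁| = 1.575 km/s.
Circular speed at r₂: v₂ = √(μ/r₂) = 5.8107 km/s.
Transfer-orbit speed at r₂: v_a = √[μ(2/r₂ − 1/a_t)] = 4.5353 km/s.
Second burn Δv₂ = |v₂ − v_a| = 1.275 km/s.
Δv = Δv₁ + Δv₂ = 1.575 + 1.275 = 2.850 km/s.

Δv = 2.85 km/s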